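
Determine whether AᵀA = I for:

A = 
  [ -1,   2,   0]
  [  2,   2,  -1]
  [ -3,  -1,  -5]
No

AᵀA = 
  [ 14,   5,  13]
  [  5,   9,   3]
  [ 13,   3,  26]
≠ I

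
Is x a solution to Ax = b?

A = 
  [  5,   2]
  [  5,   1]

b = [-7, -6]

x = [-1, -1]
Yes

Ax = [-7, -6] = b ✓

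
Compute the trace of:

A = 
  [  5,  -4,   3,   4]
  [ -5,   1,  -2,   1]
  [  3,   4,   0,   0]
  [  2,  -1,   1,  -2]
4

tr(A) = 5 + 1 + 0 + -2 = 4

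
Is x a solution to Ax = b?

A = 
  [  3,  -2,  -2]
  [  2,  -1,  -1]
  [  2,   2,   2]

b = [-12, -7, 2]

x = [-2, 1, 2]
Yes

Ax = [-12, -7, 2] = b ✓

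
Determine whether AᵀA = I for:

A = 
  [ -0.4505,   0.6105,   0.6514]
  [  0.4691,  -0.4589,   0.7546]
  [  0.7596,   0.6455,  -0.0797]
Yes

AᵀA = 
  [  1,   0,   0]
  [  0,   1,  -0.0001]
  [  0,  -0.0001,   1.0001]
≈ I (equal to I up to the 4-dp rounding of the entries)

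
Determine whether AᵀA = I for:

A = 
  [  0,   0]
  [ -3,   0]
No

AᵀA = 
  [  9,   0]
  [  0,   0]
≠ I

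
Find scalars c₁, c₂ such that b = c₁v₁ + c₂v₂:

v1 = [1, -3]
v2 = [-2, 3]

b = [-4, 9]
c1 = -2, c2 = 1

b = -2·v1 + 1·v2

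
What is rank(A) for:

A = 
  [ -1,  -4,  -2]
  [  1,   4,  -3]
Row reduce:
R2 → R2 + (1)·R1
REF = 
  [ -1,  -4,  -2]
  [  0,   0,  -5]
Pivot columns: 1, 3 → 2 pivots.

rank(A) = 2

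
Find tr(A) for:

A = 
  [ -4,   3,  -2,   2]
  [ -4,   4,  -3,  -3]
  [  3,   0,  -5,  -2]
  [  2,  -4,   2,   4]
-1

tr(A) = -4 + 4 + -5 + 4 = -1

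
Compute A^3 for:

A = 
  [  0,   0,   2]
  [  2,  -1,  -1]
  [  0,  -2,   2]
A² = A·A:
A²[1,1] = (0)(0) + (0)(2) + (2)(0) = 0
A²[1,2] = (0)(0) + (0)(-1) + (2)(-2) = -4
A²[1,3] = (0)(2) + (0)(-1) + (2)(2) = 4
A²[2,1] = (2)(0) + (-1)(2) + (-1)(0) = -2
A²[2,2] = (2)(0) + (-1)(-1) + (-1)(-2) = 3
A²[2,3] = (2)(2) + (-1)(-1) + (-1)(2) = 3
A²[3,1] = (0)(0) + (-2)(2) + (2)(0) = -4
A²[3,2] = (0)(0) + (-2)(-1) + (2)(-2) = -2
A²[3,3] = (0)(2) + (-2)(-1) + (2)(2) = 6
A² = 
  [  0,  -4,   4]
  [ -2,   3,   3]
  [ -4,  -2,   6]

A^3 = A^2·A:
A^3[1,1] = (0)(0) + (-4)(2) + (4)(0) = -8
A^3[1,2] = (0)(0) + (-4)(-1) + (4)(-2) = -4
A^3[1,3] = (0)(2) + (-4)(-1) + (4)(2) = 12
A^3[2,1] = (-2)(0) + (3)(2) + (3)(0) = 6
A^3[2,2] = (-2)(0) + (3)(-1) + (3)(-2) = -9
A^3[2,3] = (-2)(2) + (3)(-1) + (3)(2) = -1
A^3[3,1] = (-4)(0) + (-2)(2) + (6)(0) = -4
A^3[3,2] = (-4)(0) + (-2)(-1) + (6)(-2) = -10
A^3[3,3] = (-4)(2) + (-2)(-1) + (6)(2) = 6
A^3 = 
  [ -8,  -4,  12]
  [  6,  -9,  -1]
  [ -4, -10,   6]

Therefore
A^3 = 
  [ -8,  -4,  12]
  [  6,  -9,  -1]
  [ -4, -10,   6]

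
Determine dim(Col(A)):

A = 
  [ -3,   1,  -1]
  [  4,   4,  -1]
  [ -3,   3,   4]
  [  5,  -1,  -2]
dim(Col(A)) = 3

Row reduce:
R2 → R2 + (4/3)·R1
R3 → R3 - (1)·R1
R4 → R4 + (5/3)·R1
R3 → R3 - (3/8)·R2
R4 → R4 - (1/8)·R2
R4 → R4 + (27/47)·R3
REF = 
  [  -3,    1,   -1]
  [   0, 16/3, -7/3]
  [   0,    0, 47/8]
  [   0,    0,    0]
Pivot columns: 1, 2, 3 → 3 pivots.
dim(Col(A)) = number of pivot columns = 3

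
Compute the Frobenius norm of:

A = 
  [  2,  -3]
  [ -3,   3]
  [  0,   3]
||A||_F = 6.325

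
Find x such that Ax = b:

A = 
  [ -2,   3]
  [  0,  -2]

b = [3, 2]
x = [-3, -1]

Row reduce the augmented matrix [A|b]:
(already in echelon form)
REF = 
  [ -2,   3,   3]
  [  0,  -2,   2]

Back-substitution:
x₂ = 2 / (-2) = -1
x₁ = (3 - (3)(-1)) / (-2) = -3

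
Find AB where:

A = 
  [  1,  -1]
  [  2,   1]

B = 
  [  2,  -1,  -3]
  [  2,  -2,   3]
AB = 
  [  0,   1,  -6]
  [  6,  -4,  -3]

A is 2×2 and B is 2×3, so AB is 2×3. Each entry is (row of A)·(column of B):
AB[1,1] = (1)(2) + (-1)(2) = 0
AB[1,2] = (1)(-1) + (-1)(-2) = 1
AB[1,3] = (1)(-3) + (-1)(3) = -6
AB[2,1] = (2)(2) + (1)(2) = 6
AB[2,2] = (2)(-1) + (1)(-2) = -4
AB[2,3] = (2)(-3) + (1)(3) = -3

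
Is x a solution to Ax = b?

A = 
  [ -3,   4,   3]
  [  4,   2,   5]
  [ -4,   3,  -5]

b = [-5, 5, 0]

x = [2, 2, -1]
No

Ax = [-1, 7, 3] ≠ b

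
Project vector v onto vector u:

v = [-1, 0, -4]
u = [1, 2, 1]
v·u = (-1)(1) + (0)(2) + (-4)(1) = -5
u·u = (1)² + (2)² + (1)² = 6
proj_u(v) = (v·u / u·u) × u = (-5/6) × u

proj_u(v) = [-5/6, -5/3, -5/6]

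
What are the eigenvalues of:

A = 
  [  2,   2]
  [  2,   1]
λ = (3 + √17)/2, (3 - √17)/2  (≈ 3.562, -0.5616)

tr(A) = 3, det(A) = -2
Characteristic polynomial: λ² - tr(A)λ + det(A) = λ² - 3λ - 2
λ² - 3λ - 2 = 0  ⇒  λ = (3 ± √((-3)² - 4·(-2)))/2 = (3 ± √(17))/2
  = (3 + √17)/2,  (3 - √17)/2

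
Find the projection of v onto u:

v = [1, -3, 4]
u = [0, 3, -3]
v·u = (1)(0) + (-3)(3) + (4)(-3) = -21
u·u = (0)² + (3)² + (-3)² = 18
proj_u(v) = (v·u / u·u) × u = (-21/18) × u = (-7/6) × u

proj_u(v) = [0, -7/2, 7/2]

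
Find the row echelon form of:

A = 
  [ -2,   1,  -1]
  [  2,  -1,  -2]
Row operations:
R2 → R2 + (1)·R1

Resulting echelon form:
REF = 
  [ -2,   1,  -1]
  [  0,   0,  -3]

Rank = 2 (number of non-zero pivot rows).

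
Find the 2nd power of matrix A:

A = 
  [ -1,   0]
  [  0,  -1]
A² = A·A:
A²[1,1] = (-1)(-1) + (0)(0) = 1
A²[1,2] = (-1)(0) + (0)(-1) = 0
A²[2,1] = (0)(-1) + (-1)(0) = 0
A²[2,2] = (0)(0) + (-1)(-1) = 1
A² = 
  [  1,   0]
  [  0,   1]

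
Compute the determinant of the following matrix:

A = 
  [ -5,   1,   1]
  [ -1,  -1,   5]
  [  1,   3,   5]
108

Cofactor expansion along row 1:
det(A) = (-5)·((-1)(5) - (5)(3)) - (1)·((-1)(5) - (5)(1)) + (1)·((-1)(3) - (-1)(1))
  = (-5)(-20) - (1)(-10) + (1)(-2)
  = 108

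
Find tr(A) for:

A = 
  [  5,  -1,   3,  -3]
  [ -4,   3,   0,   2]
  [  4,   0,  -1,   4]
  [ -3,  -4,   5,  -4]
3

tr(A) = 5 + 3 + -1 + -4 = 3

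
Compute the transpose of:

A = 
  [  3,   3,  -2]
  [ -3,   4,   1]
Aᵀ = 
  [  3,  -3]
  [  3,   4]
  [ -2,   1]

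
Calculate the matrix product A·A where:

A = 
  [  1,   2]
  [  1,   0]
A² = A·A:
A²[1,1] = (1)(1) + (2)(1) = 3
A²[1,2] = (1)(2) + (2)(0) = 2
A²[2,1] = (1)(1) + (0)(1) = 1
A²[2,2] = (1)(2) + (0)(0) = 2
A² = 
  [  3,   2]
  [  1,   2]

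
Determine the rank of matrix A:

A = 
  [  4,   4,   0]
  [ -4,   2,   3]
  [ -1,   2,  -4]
Row reduce:
R2 → R2 + (1)·R1
R3 → R3 + (1/4)·R1
R3 → R3 - (1/2)·R2
REF = 
  [    4,     4,     0]
  [    0,     6,     3]
  [    0,     0, -11/2]
Pivot columns: 1, 2, 3 → 3 pivots.

rank(A) = 3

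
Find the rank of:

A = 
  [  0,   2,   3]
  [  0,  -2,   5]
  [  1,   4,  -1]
rank(A) = 3

Row reduce:
Swap R1 ↔ R3
R3 → R3 + (1)·R2
REF = 
  [  1,   4,  -1]
  [  0,  -2,   5]
  [  0,   0,   8]
Pivot columns: 1, 2, 3 → 3 pivots.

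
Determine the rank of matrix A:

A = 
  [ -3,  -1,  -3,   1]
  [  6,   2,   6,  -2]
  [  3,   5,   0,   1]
Row reduce:
R2 → R2 + (2)·R1
R3 → R3 + (1)·R1
Swap R2 ↔ R3
REF = 
  [ -3,  -1,  -3,   1]
  [  0,   4,  -3,   2]
  [  0,   0,   0,   0]
Pivot columns: 1, 2 → 2 pivots.

rank(A) = 2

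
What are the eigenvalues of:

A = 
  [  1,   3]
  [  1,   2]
λ = (3 + √13)/2, (3 - √13)/2  (≈ 3.303, -0.3028)

tr(A) = 3, det(A) = -1
Characteristic polynomial: λ² - tr(A)λ + det(A) = λ² - 3λ - 1
λ² - 3λ - 1 = 0  ⇒  λ = (3 ± √((-3)² - 4·(-1)))/2 = (3 ± √(13))/2
  = (3 + √13)/2,  (3 - √13)/2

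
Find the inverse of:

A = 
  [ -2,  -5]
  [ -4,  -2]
det(A) = (-2)(-2) - (-5)(-4) = -16
For a 2×2 matrix, A⁻¹ = (1/det(A)) · [[d, -b], [-c, a]]
    = (-1/16) · [[-2, 5], [4, -2]]

A⁻¹ = 
  [  1/8, -5/16]
  [ -1/4,   1/8]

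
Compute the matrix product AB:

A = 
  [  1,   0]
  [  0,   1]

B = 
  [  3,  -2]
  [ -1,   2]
AB = 
  [  3,  -2]
  [ -1,   2]

A is 2×2 and B is 2×2, so AB is 2×2. Each entry is (row of A)·(column of B):
AB[1,1] = (1)(3) + (0)(-1) = 3
AB[1,2] = (1)(-2) + (0)(2) = -2
AB[2,1] = (0)(3) + (1)(-1) = -1
AB[2,2] = (0)(-2) + (1)(2) = 2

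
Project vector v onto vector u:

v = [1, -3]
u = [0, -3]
proj_u(v) = [0, -3]

v·u = (1)(0) + (-3)(-3) = 9
u·u = (0)² + (-3)² = 9
proj_u(v) = (v·u / u·u) × u = (9/9) × u = (1) × u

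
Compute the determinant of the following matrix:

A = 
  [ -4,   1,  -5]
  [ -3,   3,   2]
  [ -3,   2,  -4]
31

Cofactor expansion along row 1:
det(A) = (-4)·((3)(-4) - (2)(2)) - (1)·((-3)(-4) - (2)(-3)) + (-5)·((-3)(2) - (3)(-3))
  = (-4)(-16) - (1)(18) + (-5)(3)
  = 31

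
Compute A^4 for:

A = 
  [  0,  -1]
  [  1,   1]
A² = A·A:
A²[1,1] = (0)(0) + (-1)(1) = -1
A²[1,2] = (0)(-1) + (-1)(1) = -1
A²[2,1] = (1)(0) + (1)(1) = 1
A²[2,2] = (1)(-1) + (1)(1) = 0
A² = 
  [ -1,  -1]
  [  1,   0]

A^3 = A^2·A:
A^3[1,1] = (-1)(0) + (-1)(1) = -1
A^3[1,2] = (-1)(-1) + (-1)(1) = 0
A^3[2,1] = (1)(0) + (0)(1) = 0
A^3[2,2] = (1)(-1) + (0)(1) = -1
A^3 = 
  [ -1,   0]
  [  0,  -1]

A^4 = A^3·A:
A^4[1,1] = (-1)(0) + (0)(1) = 0
A^4[1,2] = (-1)(-1) + (0)(1) = 1
A^4[2,1] = (0)(0) + (-1)(1) = -1
A^4[2,2] = (0)(-1) + (-1)(1) = -1
A^4 = 
  [  0,   1]
  [ -1,  -1]

Therefore
A^4 = 
  [  0,   1]
  [ -1,  -1]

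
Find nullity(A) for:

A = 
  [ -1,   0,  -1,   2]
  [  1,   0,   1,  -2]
nullity(A) = 3

Row reduce:
R2 → R2 + (1)·R1
REF = 
  [ -1,   0,  -1,   2]
  [  0,   0,   0,   0]
Pivot columns: 1 → 1 pivot.
rank(A) = 1, so nullity(A) = 4 - 1 = 3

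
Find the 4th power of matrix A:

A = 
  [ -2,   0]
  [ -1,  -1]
A² = A·A:
A²[1,1] = (-2)(-2) + (0)(-1) = 4
A²[1,2] = (-2)(0) + (0)(-1) = 0
A²[2,1] = (-1)(-2) + (-1)(-1) = 3
A²[2,2] = (-1)(0) + (-1)(-1) = 1
A² = 
  [  4,   0]
  [  3,   1]

A^3 = A^2·A:
A^3[1,1] = (4)(-2) + (0)(-1) = -8
A^3[1,2] = (4)(0) + (0)(-1) = 0
A^3[2,1] = (3)(-2) + (1)(-1) = -7
A^3[2,2] = (3)(0) + (1)(-1) = -1
A^3 = 
  [ -8,   0]
  [ -7,  -1]

A^4 = A^3·A:
A^4[1,1] = (-8)(-2) + (0)(-1) = 16
A^4[1,2] = (-8)(0) + (0)(-1) = 0
A^4[2,1] = (-7)(-2) + (-1)(-1) = 15
A^4[2,2] = (-7)(0) + (-1)(-1) = 1
A^4 = 
  [ 16,   0]
  [ 15,   1]

Therefore
A^4 = 
  [ 16,   0]
  [ 15,   1]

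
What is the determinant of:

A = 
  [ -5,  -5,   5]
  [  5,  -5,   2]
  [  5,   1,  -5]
Cofactor expansion along row 1:
det(A) = (-5)·((-5)(-5) - (2)(1)) - (-5)·((5)(-5) - (2)(5)) + (5)·((5)(1) - (-5)(5))
  = (-5)(23) - (-5)(-35) + (5)(30)
  = -140

det(A) = -140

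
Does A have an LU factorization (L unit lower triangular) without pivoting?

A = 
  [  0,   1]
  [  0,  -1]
Yes.
The first column is zero, so A is already upper triangular: L = I, U = A.
L = 
  [  1,   0]
  [  0,   1]
U = 
  [  0,   1]
  [  0,  -1]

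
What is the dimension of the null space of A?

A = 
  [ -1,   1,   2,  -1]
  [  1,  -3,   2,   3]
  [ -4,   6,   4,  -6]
nullity(A) = 2

Row reduce:
R2 → R2 + (1)·R1
R3 → R3 - (4)·R1
R3 → R3 + (1)·R2
REF = 
  [ -1,   1,   2,  -1]
  [  0,  -2,   4,   2]
  [  0,   0,   0,   0]
Pivot columns: 1, 2 → 2 pivots.
rank(A) = 2, so nullity(A) = 4 - 2 = 2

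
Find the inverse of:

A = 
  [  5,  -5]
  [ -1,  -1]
det(A) = (5)(-1) - (-5)(-1) = -10
For a 2×2 matrix, A⁻¹ = (1/det(A)) · [[d, -b], [-c, a]]
    = (-1/10) · [[-1, 5], [1, 5]]

A⁻¹ = 
  [ 1/10,  -1/2]
  [-1/10,  -1/2]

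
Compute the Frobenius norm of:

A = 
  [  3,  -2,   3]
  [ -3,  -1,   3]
||A||_F = 6.403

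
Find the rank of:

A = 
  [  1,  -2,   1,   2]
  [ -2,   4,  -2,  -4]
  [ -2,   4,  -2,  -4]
rank(A) = 1

Row reduce:
R2 → R2 + (2)·R1
R3 → R3 + (2)·R1
REF = 
  [  1,  -2,   1,   2]
  [  0,   0,   0,   0]
  [  0,   0,   0,   0]
Pivot columns: 1 → 1 pivot.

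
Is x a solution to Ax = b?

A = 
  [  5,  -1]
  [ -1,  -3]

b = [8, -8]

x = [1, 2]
No

Ax = [3, -7] ≠ b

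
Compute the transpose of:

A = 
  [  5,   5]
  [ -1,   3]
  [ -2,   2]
Aᵀ = 
  [  5,  -1,  -2]
  [  5,   3,   2]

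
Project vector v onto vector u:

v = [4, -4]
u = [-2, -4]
proj_u(v) = [-4/5, -8/5]

v·u = (4)(-2) + (-4)(-4) = 8
u·u = (-2)² + (-4)² = 20
proj_u(v) = (v·u / u·u) × u = (8/20) × u = (2/5) × u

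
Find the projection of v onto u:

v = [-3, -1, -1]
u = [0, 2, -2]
proj_u(v) = [0, 0, 0]

v·u = (-3)(0) + (-1)(2) + (-1)(-2) = 0
u·u = (0)² + (2)² + (-2)² = 8
proj_u(v) = (v·u / u·u) × u = (0/8) × u = (0) × u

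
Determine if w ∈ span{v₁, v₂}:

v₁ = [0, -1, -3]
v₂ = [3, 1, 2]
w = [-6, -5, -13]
Yes

Form the augmented matrix and row-reduce:
[v₁|v₂|w] = 
  [  0,   3,  -6]
  [ -1,   1,  -5]
  [ -3,   2, -13]
Swap R1 ↔ R2
R3 → R3 - (3)·R1
R3 → R3 + (1/3)·R2
REF = 
  [ -1,   1,  -5]
  [  0,   3,  -6]
  [  0,   0,   0]

No row of the form [0 0 | nonzero], so the system is consistent. Back-substitution gives c₁ = 3, c₂ = -2: w = (3)·v₁ + (-2)·v₂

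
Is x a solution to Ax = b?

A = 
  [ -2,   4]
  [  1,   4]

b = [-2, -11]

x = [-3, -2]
Yes

Ax = [-2, -11] = b ✓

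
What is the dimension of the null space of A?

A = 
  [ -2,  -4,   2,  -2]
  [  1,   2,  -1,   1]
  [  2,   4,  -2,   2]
nullity(A) = 3

Row reduce:
R2 → R2 + (1/2)·R1
R3 → R3 + (1)·R1
REF = 
  [ -2,  -4,   2,  -2]
  [  0,   0,   0,   0]
  [  0,   0,   0,   0]
Pivot columns: 1 → 1 pivot.
rank(A) = 1, so nullity(A) = 4 - 1 = 3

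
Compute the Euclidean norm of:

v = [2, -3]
3.606

||v||₂ = √((2)² + (-3)²) = √13 = 3.606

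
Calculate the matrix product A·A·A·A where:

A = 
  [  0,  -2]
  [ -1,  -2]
A^4 = 
  [ 12,  32]
  [ 16,  44]

A² = A·A:
A²[1,1] = (0)(0) + (-2)(-1) = 2
A²[1,2] = (0)(-2) + (-2)(-2) = 4
A²[2,1] = (-1)(0) + (-2)(-1) = 2
A²[2,2] = (-1)(-2) + (-2)(-2) = 6
A² = 
  [  2,   4]
  [  2,   6]

A^3 = A^2·A:
A^3[1,1] = (2)(0) + (4)(-1) = -4
A^3[1,2] = (2)(-2) + (4)(-2) = -12
A^3[2,1] = (2)(0) + (6)(-1) = -6
A^3[2,2] = (2)(-2) + (6)(-2) = -16
A^3 = 
  [ -4, -12]
  [ -6, -16]

A^4 = A^3·A:
A^4[1,1] = (-4)(0) + (-12)(-1) = 12
A^4[1,2] = (-4)(-2) + (-12)(-2) = 32
A^4[2,1] = (-6)(0) + (-16)(-1) = 16
A^4[2,2] = (-6)(-2) + (-16)(-2) = 44
A^4 = 
  [ 12,  32]
  [ 16,  44]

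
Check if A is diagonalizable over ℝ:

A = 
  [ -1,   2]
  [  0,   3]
Yes

tr(A) = 2, det(A) = -3
Characteristic polynomial: λ² - tr(A)λ + det(A) = λ² - 2λ - 3
λ² - 2λ - 3 = (λ + 1)(λ - 3)
Eigenvalues: 3, -1
λ=-1: alg. mult. = 1, geom. mult. = 2 - rank(A - (-1)I) = 2 - 1 = 1
λ=3: alg. mult. = 1, geom. mult. = 2 - rank(A - (3)I) = 2 - 1 = 1
Sum of geometric multiplicities equals n, so A has n independent eigenvectors.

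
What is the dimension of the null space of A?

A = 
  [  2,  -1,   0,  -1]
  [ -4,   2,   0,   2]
nullity(A) = 3

Row reduce:
R2 → R2 + (2)·R1
REF = 
  [  2,  -1,   0,  -1]
  [  0,   0,   0,   0]
Pivot columns: 1 → 1 pivot.
rank(A) = 1, so nullity(A) = 4 - 1 = 3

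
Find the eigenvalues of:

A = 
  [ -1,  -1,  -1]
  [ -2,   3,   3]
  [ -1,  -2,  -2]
Characteristic polynomial: det(λI - A) = λ³ - 4λ
The constant term is 0, so λ = 0 is a root: p(λ) = λ(λ² - 4)
λ² - 4 = (λ + 2)(λ - 2)

λ = 0, 2, -2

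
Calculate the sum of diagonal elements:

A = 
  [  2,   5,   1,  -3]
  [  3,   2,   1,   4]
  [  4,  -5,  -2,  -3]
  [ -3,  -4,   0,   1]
3

tr(A) = 2 + 2 + -2 + 1 = 3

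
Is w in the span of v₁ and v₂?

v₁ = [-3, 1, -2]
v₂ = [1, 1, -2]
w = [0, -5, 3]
No

Form the augmented matrix and row-reduce:
[v₁|v₂|w] = 
  [ -3,   1,   0]
  [  1,   1,  -5]
  [ -2,  -2,   3]
R2 → R2 + (1/3)·R1
R3 → R3 - (2/3)·R1
R3 → R3 + (2)·R2
REF = 
  [ -3,   1,   0]
  [  0, 4/3,  -5]
  [  0,   0,  -7]

Row 3 reads [0 0 | -7], i.e. 0 = -7, so the system is inconsistent and w ∉ span{v₁, v₂}.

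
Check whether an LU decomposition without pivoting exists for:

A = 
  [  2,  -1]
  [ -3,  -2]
Yes.
A[1,1] = 2 ≠ 0, so Gaussian elimination proceeds without a row swap: multiplier ℓ₂₁ = (-3)/(2) = -3/2, and U[2,2] = -2 - (-3/2)(-1) = -7/2.
L = 
  [   1,    0]
  [-3/2,    1]
U = 
  [   2,   -1]
  [   0, -7/2]
Check row 2 of LU: [(-3/2)(2), (-3/2)(-1) + (-7/2)] = [-3, -2] = row 2 of A ✓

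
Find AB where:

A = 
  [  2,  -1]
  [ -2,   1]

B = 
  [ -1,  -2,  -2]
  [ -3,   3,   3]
AB = 
  [  1,  -7,  -7]
  [ -1,   7,   7]

A is 2×2 and B is 2×3, so AB is 2×3. Each entry is (row of A)·(column of B):
AB[1,1] = (2)(-1) + (-1)(-3) = 1
AB[1,2] = (2)(-2) + (-1)(3) = -7
AB[1,3] = (2)(-2) + (-1)(3) = -7
AB[2,1] = (-2)(-1) + (1)(-3) = -1
AB[2,2] = (-2)(-2) + (1)(3) = 7
AB[2,3] = (-2)(-2) + (1)(3) = 7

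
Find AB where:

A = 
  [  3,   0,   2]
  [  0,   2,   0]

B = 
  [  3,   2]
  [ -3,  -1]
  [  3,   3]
AB = 
  [ 15,  12]
  [ -6,  -2]

A is 2×3 and B is 3×2, so AB is 2×2. Each entry is (row of A)·(column of B):
AB[1,1] = (3)(3) + (0)(-3) + (2)(3) = 15
AB[1,2] = (3)(2) + (0)(-1) + (2)(3) = 12
AB[2,1] = (0)(3) + (2)(-3) + (0)(3) = -6
AB[2,2] = (0)(2) + (2)(-1) + (0)(3) = -2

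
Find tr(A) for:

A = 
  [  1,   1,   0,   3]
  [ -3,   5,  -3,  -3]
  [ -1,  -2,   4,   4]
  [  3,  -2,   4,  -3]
7

tr(A) = 1 + 5 + 4 + -3 = 7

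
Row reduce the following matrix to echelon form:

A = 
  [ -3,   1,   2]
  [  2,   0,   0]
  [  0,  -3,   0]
Row operations:
R2 → R2 + (2/3)·R1
R3 → R3 + (9/2)·R2

Resulting echelon form:
REF = 
  [ -3,   1,   2]
  [  0, 2/3, 4/3]
  [  0,   0,   6]

Rank = 3 (number of non-zero pivot rows).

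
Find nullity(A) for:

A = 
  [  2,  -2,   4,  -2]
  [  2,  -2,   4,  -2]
nullity(A) = 3

Row reduce:
R2 → R2 - (1)·R1
REF = 
  [  2,  -2,   4,  -2]
  [  0,   0,   0,   0]
Pivot columns: 1 → 1 pivot.
rank(A) = 1, so nullity(A) = 4 - 1 = 3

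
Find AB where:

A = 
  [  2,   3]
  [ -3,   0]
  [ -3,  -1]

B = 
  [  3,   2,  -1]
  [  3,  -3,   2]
AB = 
  [ 15,  -5,   4]
  [ -9,  -6,   3]
  [-12,  -3,   1]

A is 3×2 and B is 2×3, so AB is 3×3. Each entry is (row of A)·(column of B):
AB[1,1] = (2)(3) + (3)(3) = 15
AB[1,2] = (2)(2) + (3)(-3) = -5
AB[1,3] = (2)(-1) + (3)(2) = 4
AB[2,1] = (-3)(3) + (0)(3) = -9
AB[2,2] = (-3)(2) + (0)(-3) = -6
AB[2,3] = (-3)(-1) + (0)(2) = 3
AB[3,1] = (-3)(3) + (-1)(3) = -12
AB[3,2] = (-3)(2) + (-1)(-3) = -3
AB[3,3] = (-3)(-1) + (-1)(2) = 1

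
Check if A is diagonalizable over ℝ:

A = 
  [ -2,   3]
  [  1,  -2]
Yes

tr(A) = -4, det(A) = 1
Characteristic polynomial: λ² - tr(A)λ + det(A) = λ² + 4λ + 1
λ² + 4λ + 1 = 0  ⇒  λ = (-4 ± √((4)² - 4·(1)))/2 = (-4 ± √(12))/2
  = -2 + √3,  -2 - √3
Eigenvalues: -2 + √3, -2 - √3  (≈ -0.2679, -3.732)
The two irrational eigenvalues are distinct (simple), so each has alg. mult. = geom. mult. = 1.
Sum of geometric multiplicities equals n, so A has n independent eigenvectors.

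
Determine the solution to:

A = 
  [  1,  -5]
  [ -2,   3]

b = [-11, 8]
Row reduce the augmented matrix [A|b]:
R2 → R2 + (2)·R1
REF = 
  [  1,  -5, -11]
  [  0,  -7, -14]

Back-substitution:
x₂ = (-14) / (-7) = 2
x₁ = (-11 - (-5)(2)) / 1 = -1

x = [-1, 2]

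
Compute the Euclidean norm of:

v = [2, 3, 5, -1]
6.245

||v||₂ = √((2)² + (3)² + (5)² + (-1)²) = √39 = 6.245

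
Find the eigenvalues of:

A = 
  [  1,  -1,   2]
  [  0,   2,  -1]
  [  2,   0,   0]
Characteristic polynomial: det(λI - A) = λ³ - 3λ² - 2λ + 6
Testing integer divisors of the constant term: p(3) = 0, so (λ - 3) is a factor:
p(λ) = (λ - 3)(λ² - 2)
λ² - 2 = 0  ⇒  λ = (0 ± √((0)² - 4·(-2)))/2 = (0 ± √(8))/2
  = √2,  -√2

λ = 3, √2, -√2  (≈ 3, 1.414, -1.414)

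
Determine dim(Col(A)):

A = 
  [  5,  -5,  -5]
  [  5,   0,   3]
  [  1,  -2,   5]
Row reduce:
R2 → R2 - (1)·R1
R3 → R3 - (1/5)·R1
R3 → R3 + (1/5)·R2
REF = 
  [   5,   -5,   -5]
  [   0,    5,    8]
  [   0,    0, 38/5]
Pivot columns: 1, 2, 3 → 3 pivots.
dim(Col(A)) = number of pivot columns = 3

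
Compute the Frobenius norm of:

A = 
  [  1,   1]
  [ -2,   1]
||A||_F = 2.646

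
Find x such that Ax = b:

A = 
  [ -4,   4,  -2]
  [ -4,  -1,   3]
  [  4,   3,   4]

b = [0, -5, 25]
x = [2, 3, 2]

Row reduce the augmented matrix [A|b]:
R2 → R2 - (1)·R1
R3 → R3 + (1)·R1
R3 → R3 + (7/5)·R2
REF = 
  [ -4,   4,  -2,   0]
  [  0,  -5,   5,  -5]
  [  0,   0,   9,  18]

Back-substitution:
x₃ = 18 / 9 = 2
x₂ = (-5 - (5)(2)) / (-5) = 3
x₁ = (0 - (4)(3) - (-2)(2)) / (-4) = 2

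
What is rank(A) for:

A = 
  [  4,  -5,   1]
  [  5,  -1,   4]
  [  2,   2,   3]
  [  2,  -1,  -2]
Row reduce:
R2 → R2 - (5/4)·R1
R3 → R3 - (1/2)·R1
R4 → R4 - (1/2)·R1
R3 → R3 - (6/7)·R2
R4 → R4 - (2/7)·R2
R4 → R4 + (23)·R3
REF = 
  [   4,   -5,    1]
  [   0, 21/4, 11/4]
  [   0,    0,  1/7]
  [   0,    0,    0]
Pivot columns: 1, 2, 3 → 3 pivots.

rank(A) = 3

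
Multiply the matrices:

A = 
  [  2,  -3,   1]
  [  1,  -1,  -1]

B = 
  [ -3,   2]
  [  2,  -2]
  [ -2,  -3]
AB = 
  [-14,   7]
  [ -3,   7]

A is 2×3 and B is 3×2, so AB is 2×2. Each entry is (row of A)·(column of B):
AB[1,1] = (2)(-3) + (-3)(2) + (1)(-2) = -14
AB[1,2] = (2)(2) + (-3)(-2) + (1)(-3) = 7
AB[2,1] = (1)(-3) + (-1)(2) + (-1)(-2) = -3
AB[2,2] = (1)(2) + (-1)(-2) + (-1)(-3) = 7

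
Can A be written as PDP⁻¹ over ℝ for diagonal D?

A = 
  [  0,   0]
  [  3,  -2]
Yes

tr(A) = -2, det(A) = 0
Characteristic polynomial: λ² - tr(A)λ + det(A) = λ² + 2λ
λ² + 2λ = λ(λ + 2)
Eigenvalues: 0, -2
λ=-2: alg. mult. = 1, geom. mult. = 2 - rank(A - (-2)I) = 2 - 1 = 1
λ=0: alg. mult. = 1, geom. mult. = 2 - rank(A - (0)I) = 2 - 1 = 1
Sum of geometric multiplicities equals n, so A has n independent eigenvectors.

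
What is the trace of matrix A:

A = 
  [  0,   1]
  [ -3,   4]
4

tr(A) = 0 + 4 = 4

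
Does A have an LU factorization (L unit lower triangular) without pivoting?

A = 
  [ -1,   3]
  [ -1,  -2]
Yes.
A[1,1] = -1 ≠ 0, so Gaussian elimination proceeds without a row swap: multiplier ℓ₂₁ = (-1)/(-1) = 1, and U[2,2] = -2 - (1)(3) = -5.
L = 
  [  1,   0]
  [  1,   1]
U = 
  [ -1,   3]
  [  0,  -5]
Check row 2 of LU: [(1)(-1), (1)(3) + (-5)] = [-1, -2] = row 2 of A ✓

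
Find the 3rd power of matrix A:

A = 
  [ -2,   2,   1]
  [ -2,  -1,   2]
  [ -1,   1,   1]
A² = A·A:
A²[1,1] = (-2)(-2) + (2)(-2) + (1)(-1) = -1
A²[1,2] = (-2)(2) + (2)(-1) + (1)(1) = -5
A²[1,3] = (-2)(1) + (2)(2) + (1)(1) = 3
A²[2,1] = (-2)(-2) + (-1)(-2) + (2)(-1) = 4
A²[2,2] = (-2)(2) + (-1)(-1) + (2)(1) = -1
A²[2,3] = (-2)(1) + (-1)(2) + (2)(1) = -2
A²[3,1] = (-1)(-2) + (1)(-2) + (1)(-1) = -1
A²[3,2] = (-1)(2) + (1)(-1) + (1)(1) = -2
A²[3,3] = (-1)(1) + (1)(2) + (1)(1) = 2
A² = 
  [ -1,  -5,   3]
  [  4,  -1,  -2]
  [ -1,  -2,   2]

A^3 = A^2·A:
A^3[1,1] = (-1)(-2) + (-5)(-2) + (3)(-1) = 9
A^3[1,2] = (-1)(2) + (-5)(-1) + (3)(1) = 6
A^3[1,3] = (-1)(1) + (-5)(2) + (3)(1) = -8
A^3[2,1] = (4)(-2) + (-1)(-2) + (-2)(-1) = -4
A^3[2,2] = (4)(2) + (-1)(-1) + (-2)(1) = 7
A^3[2,3] = (4)(1) + (-1)(2) + (-2)(1) = 0
A^3[3,1] = (-1)(-2) + (-2)(-2) + (2)(-1) = 4
A^3[3,2] = (-1)(2) + (-2)(-1) + (2)(1) = 2
A^3[3,3] = (-1)(1) + (-2)(2) + (2)(1) = -3
A^3 = 
  [  9,   6,  -8]
  [ -4,   7,   0]
  [  4,   2,  -3]

Therefore
A^3 = 
  [  9,   6,  -8]
  [ -4,   7,   0]
  [  4,   2,  -3]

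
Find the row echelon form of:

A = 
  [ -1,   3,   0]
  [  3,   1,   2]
Row operations:
R2 → R2 + (3)·R1

Resulting echelon form:
REF = 
  [ -1,   3,   0]
  [  0,  10,   2]

Rank = 2 (number of non-zero pivot rows).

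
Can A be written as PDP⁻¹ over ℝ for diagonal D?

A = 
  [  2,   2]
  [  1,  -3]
Yes

tr(A) = -1, det(A) = -8
Characteristic polynomial: λ² - tr(A)λ + det(A) = λ² + λ - 8
λ² + λ - 8 = 0  ⇒  λ = (-1 ± √((1)² - 4·(-8)))/2 = (-1 ± √(33))/2
  = (-1 + √33)/2,  (-1 - √33)/2
Eigenvalues: (-1 + √33)/2, (-1 - √33)/2  (≈ 2.372, -3.372)
The two irrational eigenvalues are distinct (simple), so each has alg. mult. = geom. mult. = 1.
Sum of geometric multiplicities equals n, so A has n independent eigenvectors.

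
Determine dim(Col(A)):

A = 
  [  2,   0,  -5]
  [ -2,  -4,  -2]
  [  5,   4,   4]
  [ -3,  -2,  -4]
Row reduce:
R2 → R2 + (1)·R1
R3 → R3 - (5/2)·R1
R4 → R4 + (3/2)·R1
R3 → R3 + (1)·R2
R4 → R4 - (1/2)·R2
R4 → R4 + (16/19)·R3
REF = 
  [   2,    0,   -5]
  [   0,   -4,   -7]
  [   0,    0, 19/2]
  [   0,    0,    0]
Pivot columns: 1, 2, 3 → 3 pivots.
dim(Col(A)) = number of pivot columns = 3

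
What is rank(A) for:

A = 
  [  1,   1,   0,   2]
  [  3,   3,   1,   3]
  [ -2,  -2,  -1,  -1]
Row reduce:
R2 → R2 - (3)·R1
R3 → R3 + (2)·R1
R3 → R3 + (1)·R2
REF = 
  [  1,   1,   0,   2]
  [  0,   0,   1,  -3]
  [  0,   0,   0,   0]
Pivot columns: 1, 3 → 2 pivots.

rank(A) = 2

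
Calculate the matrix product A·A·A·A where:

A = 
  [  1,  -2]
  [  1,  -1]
A² = A·A:
A²[1,1] = (1)(1) + (-2)(1) = -1
A²[1,2] = (1)(-2) + (-2)(-1) = 0
A²[2,1] = (1)(1) + (-1)(1) = 0
A²[2,2] = (1)(-2) + (-1)(-1) = -1
A² = 
  [ -1,   0]
  [  0,  -1]

A^3 = A^2·A:
A^3[1,1] = (-1)(1) + (0)(1) = -1
A^3[1,2] = (-1)(-2) + (0)(-1) = 2
A^3[2,1] = (0)(1) + (-1)(1) = -1
A^3[2,2] = (0)(-2) + (-1)(-1) = 1
A^3 = 
  [ -1,   2]
  [ -1,   1]

A^4 = A^3·A:
A^4[1,1] = (-1)(1) + (2)(1) = 1
A^4[1,2] = (-1)(-2) + (2)(-1) = 0
A^4[2,1] = (-1)(1) + (1)(1) = 0
A^4[2,2] = (-1)(-2) + (1)(-1) = 1
A^4 = 
  [  1,   0]
  [  0,   1]

Therefore
A^4 = 
  [  1,   0]
  [  0,   1]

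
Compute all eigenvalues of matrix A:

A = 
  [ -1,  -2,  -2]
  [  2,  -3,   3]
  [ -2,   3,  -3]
λ = 0, -1, -6

Characteristic polynomial: det(λI - A) = λ³ + 7λ² + 6λ
The constant term is 0, so λ = 0 is a root: p(λ) = λ(λ² + 7λ + 6)
λ² + 7λ + 6 = (λ + 6)(λ + 1)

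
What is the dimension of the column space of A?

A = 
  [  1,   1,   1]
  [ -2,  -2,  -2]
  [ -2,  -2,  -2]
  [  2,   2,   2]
dim(Col(A)) = 1

Row reduce:
R2 → R2 + (2)·R1
R3 → R3 + (2)·R1
R4 → R4 - (2)·R1
REF = 
  [  1,   1,   1]
  [  0,   0,   0]
  [  0,   0,   0]
  [  0,   0,   0]
Pivot columns: 1 → 1 pivot.
dim(Col(A)) = number of pivot columns = 1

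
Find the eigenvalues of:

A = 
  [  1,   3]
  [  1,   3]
λ = 4, 0

tr(A) = 4, det(A) = 0
Characteristic polynomial: λ² - tr(A)λ + det(A) = λ² - 4λ
λ² - 4λ = λ(λ - 4)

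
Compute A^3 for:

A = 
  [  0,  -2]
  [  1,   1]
A² = A·A:
A²[1,1] = (0)(0) + (-2)(1) = -2
A²[1,2] = (0)(-2) + (-2)(1) = -2
A²[2,1] = (1)(0) + (1)(1) = 1
A²[2,2] = (1)(-2) + (1)(1) = -1
A² = 
  [ -2,  -2]
  [  1,  -1]

A^3 = A^2·A:
A^3[1,1] = (-2)(0) + (-2)(1) = -2
A^3[1,2] = (-2)(-2) + (-2)(1) = 2
A^3[2,1] = (1)(0) + (-1)(1) = -1
A^3[2,2] = (1)(-2) + (-1)(1) = -3
A^3 = 
  [ -2,   2]
  [ -1,  -3]

Therefore
A^3 = 
  [ -2,   2]
  [ -1,  -3]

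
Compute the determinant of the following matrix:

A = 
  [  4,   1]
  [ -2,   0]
For a 2×2 matrix, det = ad - bc = (4)(0) - (1)(-2) = 2

det(A) = 2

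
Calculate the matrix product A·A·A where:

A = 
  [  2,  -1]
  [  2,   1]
A² = A·A:
A²[1,1] = (2)(2) + (-1)(2) = 2
A²[1,2] = (2)(-1) + (-1)(1) = -3
A²[2,1] = (2)(2) + (1)(2) = 6
A²[2,2] = (2)(-1) + (1)(1) = -1
A² = 
  [  2,  -3]
  [  6,  -1]

A^3 = A^2·A:
A^3[1,1] = (2)(2) + (-3)(2) = -2
A^3[1,2] = (2)(-1) + (-3)(1) = -5
A^3[2,1] = (6)(2) + (-1)(2) = 10
A^3[2,2] = (6)(-1) + (-1)(1) = -7
A^3 = 
  [ -2,  -5]
  [ 10,  -7]

Therefore
A^3 = 
  [ -2,  -5]
  [ 10,  -7]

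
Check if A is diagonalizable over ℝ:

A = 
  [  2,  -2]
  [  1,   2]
No

tr(A) = 4, det(A) = 6
Characteristic polynomial: λ² - tr(A)λ + det(A) = λ² - 4λ + 6
λ² - 4λ + 6 = 0  ⇒  λ = (4 ± √((-4)² - 4·(6)))/2 = (4 ± √(-8))/2
  = 2 + i√2,  2 - i√2
Eigenvalues: 2 + i√2, 2 - i√2  (≈ 2 + 1.414i, 2 - 1.414i)
Has complex eigenvalues (not diagonalizable over ℝ).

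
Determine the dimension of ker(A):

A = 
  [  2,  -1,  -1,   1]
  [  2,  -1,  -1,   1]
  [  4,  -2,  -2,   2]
nullity(A) = 3

Row reduce:
R2 → R2 - (1)·R1
R3 → R3 - (2)·R1
REF = 
  [  2,  -1,  -1,   1]
  [  0,   0,   0,   0]
  [  0,   0,   0,   0]
Pivot columns: 1 → 1 pivot.
rank(A) = 1, so nullity(A) = 4 - 1 = 3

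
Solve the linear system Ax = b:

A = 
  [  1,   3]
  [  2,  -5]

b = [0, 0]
x = [0, 0]

Row reduce the augmented matrix [A|b]:
R2 → R2 - (2)·R1
REF = 
  [  1,   3,   0]
  [  0, -11,   0]

Back-substitution:
x₂ = 0 / (-11) = 0
x₁ = (0 - (3)(0)) / 1 = 0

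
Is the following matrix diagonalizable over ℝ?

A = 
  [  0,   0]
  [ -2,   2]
Yes

tr(A) = 2, det(A) = 0
Characteristic polynomial: λ² - tr(A)λ + det(A) = λ² - 2λ
λ² - 2λ = λ(λ - 2)
Eigenvalues: 2, 0
λ=0: alg. mult. = 1, geom. mult. = 2 - rank(A - (0)I) = 2 - 1 = 1
λ=2: alg. mult. = 1, geom. mult. = 2 - rank(A - (2)I) = 2 - 1 = 1
Sum of geometric multiplicities equals n, so A has n independent eigenvectors.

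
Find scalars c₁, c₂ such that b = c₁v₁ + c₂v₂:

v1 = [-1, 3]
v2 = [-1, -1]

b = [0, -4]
c1 = -1, c2 = 1

b = -1·v1 + 1·v2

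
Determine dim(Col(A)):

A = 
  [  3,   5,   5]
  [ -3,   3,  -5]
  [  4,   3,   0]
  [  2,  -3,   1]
Row reduce:
R2 → R2 + (1)·R1
R3 → R3 - (4/3)·R1
R4 → R4 - (2/3)·R1
R3 → R3 + (11/24)·R2
R4 → R4 + (19/24)·R2
R4 → R4 - (7/20)·R3
REF = 
  [    3,     5,     5]
  [    0,     8,     0]
  [    0,     0, -20/3]
  [    0,     0,     0]
Pivot columns: 1, 2, 3 → 3 pivots.
dim(Col(A)) = number of pivot columns = 3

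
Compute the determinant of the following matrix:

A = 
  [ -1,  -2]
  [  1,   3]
For a 2×2 matrix, det = ad - bc = (-1)(3) - (-2)(1) = -1

det(A) = -1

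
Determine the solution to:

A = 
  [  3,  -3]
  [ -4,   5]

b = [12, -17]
x = [3, -1]

Row reduce the augmented matrix [A|b]:
R2 → R2 + (4/3)·R1
REF = 
  [  3,  -3,  12]
  [  0,   1,  -1]

Back-substitution:
x₂ = (-1) / 1 = -1
x₁ = (12 - (-3)(-1)) / 3 = 3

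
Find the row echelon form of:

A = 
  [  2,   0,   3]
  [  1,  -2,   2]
Row operations:
R2 → R2 - (1/2)·R1

Resulting echelon form:
REF = 
  [  2,   0,   3]
  [  0,  -2, 1/2]

Rank = 2 (number of non-zero pivot rows).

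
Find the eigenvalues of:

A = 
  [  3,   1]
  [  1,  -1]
λ = 1 + √5, 1 - √5  (≈ 3.236, -1.236)

tr(A) = 2, det(A) = -4
Characteristic polynomial: λ² - tr(A)λ + det(A) = λ² - 2λ - 4
λ² - 2λ - 4 = 0  ⇒  λ = (2 ± √((-2)² - 4·(-4)))/2 = (2 ± √(20))/2
  = 1 + √5,  1 - √5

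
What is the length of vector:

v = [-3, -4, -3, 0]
5.831

||v||₂ = √((-3)² + (-4)² + (-3)² + (0)²) = √34 = 5.831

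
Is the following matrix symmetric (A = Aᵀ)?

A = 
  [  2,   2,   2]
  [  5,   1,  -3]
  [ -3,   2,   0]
No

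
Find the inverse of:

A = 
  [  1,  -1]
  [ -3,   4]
det(A) = (1)(4) - (-1)(-3) = 1
For a 2×2 matrix, A⁻¹ = (1/det(A)) · [[d, -b], [-c, a]]
    = (1) · [[4, 1], [3, 1]]

A⁻¹ = 
  [  4,   1]
  [  3,   1]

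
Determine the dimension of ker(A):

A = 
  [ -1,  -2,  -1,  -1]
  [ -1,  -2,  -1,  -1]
nullity(A) = 3

Row reduce:
R2 → R2 - (1)·R1
REF = 
  [ -1,  -2,  -1,  -1]
  [  0,   0,   0,   0]
Pivot columns: 1 → 1 pivot.
rank(A) = 1, so nullity(A) = 4 - 1 = 3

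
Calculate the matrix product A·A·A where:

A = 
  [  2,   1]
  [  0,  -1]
A^3 = 
  [  8,   3]
  [  0,  -1]

A² = A·A:
A²[1,1] = (2)(2) + (1)(0) = 4
A²[1,2] = (2)(1) + (1)(-1) = 1
A²[2,1] = (0)(2) + (-1)(0) = 0
A²[2,2] = (0)(1) + (-1)(-1) = 1
A² = 
  [  4,   1]
  [  0,   1]

A^3 = A^2·A:
A^3[1,1] = (4)(2) + (1)(0) = 8
A^3[1,2] = (4)(1) + (1)(-1) = 3
A^3[2,1] = (0)(2) + (1)(0) = 0
A^3[2,2] = (0)(1) + (1)(-1) = -1
A^3 = 
  [  8,   3]
  [  0,  -1]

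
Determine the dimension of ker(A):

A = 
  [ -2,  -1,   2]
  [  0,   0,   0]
nullity(A) = 2

Row reduce:
(no row operations needed)
REF = 
  [ -2,  -1,   2]
  [  0,   0,   0]
Pivot columns: 1 → 1 pivot.
rank(A) = 1, so nullity(A) = 3 - 1 = 2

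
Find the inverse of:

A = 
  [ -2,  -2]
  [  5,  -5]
det(A) = (-2)(-5) - (-2)(5) = 20
For a 2×2 matrix, A⁻¹ = (1/det(A)) · [[d, -b], [-c, a]]
    = (1/20) · [[-5, 2], [-5, -2]]

A⁻¹ = 
  [ -1/4,  1/10]
  [ -1/4, -1/10]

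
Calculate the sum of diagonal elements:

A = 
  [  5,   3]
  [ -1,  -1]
4

tr(A) = 5 + -1 = 4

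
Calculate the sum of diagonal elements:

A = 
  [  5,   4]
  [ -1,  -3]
2

tr(A) = 5 + -3 = 2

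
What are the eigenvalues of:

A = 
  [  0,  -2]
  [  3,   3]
λ = (3 + i√15)/2, (3 - i√15)/2  (≈ 1.5 + 1.936i, 1.5 - 1.936i)

tr(A) = 3, det(A) = 6
Characteristic polynomial: λ² - tr(A)λ + det(A) = λ² - 3λ + 6
λ² - 3λ + 6 = 0  ⇒  λ = (3 ± √((-3)² - 4·(6)))/2 = (3 ± √(-15))/2
  = (3 + i√15)/2,  (3 - i√15)/2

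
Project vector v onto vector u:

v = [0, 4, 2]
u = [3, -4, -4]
proj_u(v) = [-72/41, 96/41, 96/41]

v·u = (0)(3) + (4)(-4) + (2)(-4) = -24
u·u = (3)² + (-4)² + (-4)² = 41
proj_u(v) = (v·u / u·u) × u = (-24/41) × u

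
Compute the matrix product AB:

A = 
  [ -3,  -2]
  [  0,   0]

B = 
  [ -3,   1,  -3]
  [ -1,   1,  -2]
A is 2×2 and B is 2×3, so AB is 2×3. Each entry is (row of A)·(column of B):
AB[1,1] = (-3)(-3) + (-2)(-1) = 11
AB[1,2] = (-3)(1) + (-2)(1) = -5
AB[1,3] = (-3)(-3) + (-2)(-2) = 13
AB[2,1] = (0)(-3) + (0)(-1) = 0
AB[2,2] = (0)(1) + (0)(1) = 0
AB[2,3] = (0)(-3) + (0)(-2) = 0

AB = 
  [ 11,  -5,  13]
  [  0,   0,   0]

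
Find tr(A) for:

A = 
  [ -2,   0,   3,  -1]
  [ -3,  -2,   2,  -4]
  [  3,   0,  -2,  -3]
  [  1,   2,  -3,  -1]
-7

tr(A) = -2 + -2 + -2 + -1 = -7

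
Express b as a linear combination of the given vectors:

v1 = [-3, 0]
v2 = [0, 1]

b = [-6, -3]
c1 = 2, c2 = -3

b = 2·v1 + -3·v2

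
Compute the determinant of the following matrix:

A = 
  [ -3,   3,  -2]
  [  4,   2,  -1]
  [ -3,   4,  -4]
Cofactor expansion along row 1:
det(A) = (-3)·((2)(-4) - (-1)(4)) - (3)·((4)(-4) - (-1)(-3)) + (-2)·((4)(4) - (2)(-3))
  = (-3)(-4) - (3)(-19) + (-2)(22)
  = 25

det(A) = 25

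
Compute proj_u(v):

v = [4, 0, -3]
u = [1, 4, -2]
proj_u(v) = [10/21, 40/21, -20/21]

v·u = (4)(1) + (0)(4) + (-3)(-2) = 10
u·u = (1)² + (4)² + (-2)² = 21
proj_u(v) = (v·u / u·u) × u = (10/21) × u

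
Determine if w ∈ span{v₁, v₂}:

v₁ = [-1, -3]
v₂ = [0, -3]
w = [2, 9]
Yes

Form the augmented matrix and row-reduce:
[v₁|v₂|w] = 
  [ -1,   0,   2]
  [ -3,  -3,   9]
R2 → R2 - (3)·R1
REF = 
  [ -1,   0,   2]
  [  0,  -3,   3]

No row of the form [0 0 | nonzero], so the system is consistent. Back-substitution gives c₁ = -2, c₂ = -1: w = (-2)·v₁ + (-1)·v₂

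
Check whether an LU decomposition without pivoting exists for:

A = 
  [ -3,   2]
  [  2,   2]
Yes.
A[1,1] = -3 ≠ 0, so Gaussian elimination proceeds without a row swap: multiplier ℓ₂₁ = (2)/(-3) = -2/3, and U[2,2] = 2 - (-2/3)(2) = 10/3.
L = 
  [   1,    0]
  [-2/3,    1]
U = 
  [  -3,    2]
  [   0, 10/3]
Check row 2 of LU: [(-2/3)(-3), (-2/3)(2) + (10/3)] = [2, 2] = row 2 of A ✓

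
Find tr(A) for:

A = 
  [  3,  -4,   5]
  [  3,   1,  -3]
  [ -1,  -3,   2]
6

tr(A) = 3 + 1 + 2 = 6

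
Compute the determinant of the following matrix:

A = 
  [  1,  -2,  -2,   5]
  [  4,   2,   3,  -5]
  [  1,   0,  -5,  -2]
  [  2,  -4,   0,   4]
Cofactor expansion along row 1: det(A) = a₁₁M₁₁ - a₁₂M₁₂ + a₁₃M₁₃ - a₁₄M₁₄

M₁₁ = det[[2, 3, -5]; [0, -5, -2]; [-4, 0, 4]]
  = (2)·((-5)(4) - (-2)(0)) - (3)·((0)(4) - (-2)(-4)) + (-5)·((0)(0) - (-5)(-4))
  = (2)(-20) - (3)(-8) + (-5)(-20)
  = 84
M₁₂ = det[[4, 3, -5]; [1, -5, -2]; [2, 0, 4]]
  = (4)·((-5)(4) - (-2)(0)) - (3)·((1)(4) - (-2)(2)) + (-5)·((1)(0) - (-5)(2))
  = (4)(-20) - (3)(8) + (-5)(10)
  = -154
M₁₃ = det[[4, 2, -5]; [1, 0, -2]; [2, -4, 4]]
  = (4)·((0)(4) - (-2)(-4)) - (2)·((1)(4) - (-2)(2)) + (-5)·((1)(-4) - (0)(2))
  = (4)(-8) - (2)(8) + (-5)(-4)
  = -28
M₁₄ = det[[4, 2, 3]; [1, 0, -5]; [2, -4, 0]]
  = (4)·((0)(0) - (-5)(-4)) - (2)·((1)(0) - (-5)(2)) + (3)·((1)(-4) - (0)(2))
  = (4)(-20) - (2)(10) + (3)(-4)
  = -112

det(A) = (1)(84) - (-2)(-154) + (-2)(-28) - (5)(-112) = 392

det(A) = 392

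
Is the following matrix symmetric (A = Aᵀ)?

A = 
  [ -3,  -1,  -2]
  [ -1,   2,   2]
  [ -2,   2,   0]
Yes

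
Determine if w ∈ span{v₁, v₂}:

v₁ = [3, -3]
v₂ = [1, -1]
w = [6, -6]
Yes

Form the augmented matrix and row-reduce:
[v₁|v₂|w] = 
  [  3,   1,   6]
  [ -3,  -1,  -6]
R2 → R2 + (1)·R1
REF = 
  [  3,   1,   6]
  [  0,   0,   0]

No row of the form [0 0 | nonzero], so the system is consistent. Back-substitution gives c₁ = 2, c₂ = 0: w = (2)·v₁ + (0)·v₂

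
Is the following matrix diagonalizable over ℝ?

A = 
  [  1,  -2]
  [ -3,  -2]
Yes

tr(A) = -1, det(A) = -8
Characteristic polynomial: λ² - tr(A)λ + det(A) = λ² + λ - 8
λ² + λ - 8 = 0  ⇒  λ = (-1 ± √((1)² - 4·(-8)))/2 = (-1 ± √(33))/2
  = (-1 + √33)/2,  (-1 - √33)/2
Eigenvalues: (-1 + √33)/2, (-1 - √33)/2  (≈ 2.372, -3.372)
The two irrational eigenvalues are distinct (simple), so each has alg. mult. = geom. mult. = 1.
Sum of geometric multiplicities equals n, so A has n independent eigenvectors.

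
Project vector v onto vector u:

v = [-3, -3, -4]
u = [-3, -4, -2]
proj_u(v) = [-3, -4, -2]

v·u = (-3)(-3) + (-3)(-4) + (-4)(-2) = 29
u·u = (-3)² + (-4)² + (-2)² = 29
proj_u(v) = (v·u / u·u) × u = (29/29) × u = (1) × u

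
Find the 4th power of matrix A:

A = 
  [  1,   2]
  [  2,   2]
A² = A·A:
A²[1,1] = (1)(1) + (2)(2) = 5
A²[1,2] = (1)(2) + (2)(2) = 6
A²[2,1] = (2)(1) + (2)(2) = 6
A²[2,2] = (2)(2) + (2)(2) = 8
A² = 
  [  5,   6]
  [  6,   8]

A^3 = A^2·A:
A^3[1,1] = (5)(1) + (6)(2) = 17
A^3[1,2] = (5)(2) + (6)(2) = 22
A^3[2,1] = (6)(1) + (8)(2) = 22
A^3[2,2] = (6)(2) + (8)(2) = 28
A^3 = 
  [ 17,  22]
  [ 22,  28]

A^4 = A^3·A:
A^4[1,1] = (17)(1) + (22)(2) = 61
A^4[1,2] = (17)(2) + (22)(2) = 78
A^4[2,1] = (22)(1) + (28)(2) = 78
A^4[2,2] = (22)(2) + (28)(2) = 100
A^4 = 
  [ 61,  78]
  [ 78, 100]

Therefore
A^4 = 
  [ 61,  78]
  [ 78, 100]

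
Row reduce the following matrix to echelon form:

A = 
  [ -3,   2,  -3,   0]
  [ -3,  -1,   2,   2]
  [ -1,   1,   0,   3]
Row operations:
R2 → R2 - (1)·R1
R3 → R3 - (1/3)·R1
R3 → R3 + (1/9)·R2

Resulting echelon form:
REF = 
  [  -3,    2,   -3,    0]
  [   0,   -3,    5,    2]
  [   0,    0, 14/9, 29/9]

Rank = 3 (number of non-zero pivot rows).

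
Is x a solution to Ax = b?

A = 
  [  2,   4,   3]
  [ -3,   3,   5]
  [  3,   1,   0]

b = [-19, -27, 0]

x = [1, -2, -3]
No

Ax = [-15, -24, 1] ≠ b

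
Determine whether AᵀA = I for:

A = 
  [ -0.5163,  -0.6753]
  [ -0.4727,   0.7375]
No

AᵀA = 
  [  0.4900,   0]
  [  0,   0.9999]
≠ I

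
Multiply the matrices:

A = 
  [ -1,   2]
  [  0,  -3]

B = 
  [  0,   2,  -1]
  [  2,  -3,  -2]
AB = 
  [  4,  -8,  -3]
  [ -6,   9,   6]

A is 2×2 and B is 2×3, so AB is 2×3. Each entry is (row of A)·(column of B):
AB[1,1] = (-1)(0) + (2)(2) = 4
AB[1,2] = (-1)(2) + (2)(-3) = -8
AB[1,3] = (-1)(-1) + (2)(-2) = -3
AB[2,1] = (0)(0) + (-3)(2) = -6
AB[2,2] = (0)(2) + (-3)(-3) = 9
AB[2,3] = (0)(-1) + (-3)(-2) = 6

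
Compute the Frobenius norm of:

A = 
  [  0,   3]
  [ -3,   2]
||A||_F = 4.69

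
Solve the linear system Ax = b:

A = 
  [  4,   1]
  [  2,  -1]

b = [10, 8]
Row reduce the augmented matrix [A|b]:
R2 → R2 - (1/2)·R1
REF = 
  [   4,    1,   10]
  [   0, -3/2,    3]

Back-substitution:
x₂ = 3 / (-3/2) = -2
x₁ = (10 - (1)(-2)) / 4 = 3

x = [3, -2]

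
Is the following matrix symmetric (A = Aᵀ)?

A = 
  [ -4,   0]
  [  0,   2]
Yes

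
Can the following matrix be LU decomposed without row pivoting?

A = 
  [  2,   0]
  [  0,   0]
Yes.
A[1,1] = 2 ≠ 0, so Gaussian elimination proceeds without a row swap: multiplier ℓ₂₁ = (0)/(2) = 0, and U[2,2] = 0 - (0)(0) = 0.
L = 
  [  1,   0]
  [  0,   1]
U = 
  [  2,   0]
  [  0,   0]
Check row 2 of LU: [(0)(2), (0)(0) + 0] = [0, 0] = row 2 of A ✓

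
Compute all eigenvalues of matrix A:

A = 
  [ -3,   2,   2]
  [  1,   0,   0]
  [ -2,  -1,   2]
Characteristic polynomial: det(λI - A) = λ³ + λ² - 4λ + 6
Testing integer divisors of the constant term: p(-3) = 0, so (λ + 3) is a factor:
p(λ) = (λ + 3)(λ² - 2λ + 2)
λ² - 2λ + 2 = 0  ⇒  λ = (2 ± √((-2)² - 4·(2)))/2 = (2 ± √(-4))/2
  = 1 + i,  1 - i

λ = -3, 1 + i, 1 - i  (≈ -3, 1 + 1i, 1 - 1i)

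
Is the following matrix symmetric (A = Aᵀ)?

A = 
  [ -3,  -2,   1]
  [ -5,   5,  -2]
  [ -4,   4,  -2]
No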